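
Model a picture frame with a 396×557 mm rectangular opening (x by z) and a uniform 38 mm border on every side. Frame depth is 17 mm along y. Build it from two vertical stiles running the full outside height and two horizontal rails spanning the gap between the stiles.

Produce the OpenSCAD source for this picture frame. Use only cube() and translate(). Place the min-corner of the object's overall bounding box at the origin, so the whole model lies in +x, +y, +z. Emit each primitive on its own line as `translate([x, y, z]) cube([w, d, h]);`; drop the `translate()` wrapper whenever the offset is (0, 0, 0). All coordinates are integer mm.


cube([38, 17, 633]);
translate([434, 0, 0]) cube([38, 17, 633]);
translate([38, 0, 0]) cube([396, 17, 38]);
translate([38, 0, 595]) cube([396, 17, 38]);


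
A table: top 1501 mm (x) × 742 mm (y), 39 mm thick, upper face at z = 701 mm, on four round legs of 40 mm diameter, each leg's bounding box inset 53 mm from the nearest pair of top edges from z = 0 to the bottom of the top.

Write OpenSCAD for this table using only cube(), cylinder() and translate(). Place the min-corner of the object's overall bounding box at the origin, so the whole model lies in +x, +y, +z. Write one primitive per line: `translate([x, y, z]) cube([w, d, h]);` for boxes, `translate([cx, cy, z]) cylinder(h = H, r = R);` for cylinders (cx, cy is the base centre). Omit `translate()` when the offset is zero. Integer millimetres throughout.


translate([0, 0, 662]) cube([1501, 742, 39]);
translate([73, 73, 0]) cylinder(h = 662, r = 20);
translate([1428, 73, 0]) cylinder(h = 662, r = 20);
translate([73, 669, 0]) cylinder(h = 662, r = 20);
translate([1428, 669, 0]) cylinder(h = 662, r = 20);


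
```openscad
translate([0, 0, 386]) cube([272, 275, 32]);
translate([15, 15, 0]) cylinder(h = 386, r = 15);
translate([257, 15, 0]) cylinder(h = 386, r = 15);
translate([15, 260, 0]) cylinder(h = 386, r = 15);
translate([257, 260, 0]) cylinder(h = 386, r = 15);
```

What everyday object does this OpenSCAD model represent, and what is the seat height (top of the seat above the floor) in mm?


A stool. The seat height is 418 mm.

A 272×275×32 slab at z = 386 on four corner cylinders — a stool. The seat top is 386 + 32 = 418 mm.


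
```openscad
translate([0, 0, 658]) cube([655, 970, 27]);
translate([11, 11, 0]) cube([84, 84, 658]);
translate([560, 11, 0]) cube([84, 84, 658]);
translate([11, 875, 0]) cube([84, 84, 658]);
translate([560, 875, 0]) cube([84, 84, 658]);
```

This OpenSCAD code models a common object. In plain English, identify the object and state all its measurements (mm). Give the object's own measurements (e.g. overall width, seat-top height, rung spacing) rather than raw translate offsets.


A table: top 655 mm (x) × 970 mm (y), 27 mm thick, upper face at z = 685 mm, on four 84×84 mm square legs, each inset 11 mm from the nearest pair of top edges from z = 0 to the bottom of the top.


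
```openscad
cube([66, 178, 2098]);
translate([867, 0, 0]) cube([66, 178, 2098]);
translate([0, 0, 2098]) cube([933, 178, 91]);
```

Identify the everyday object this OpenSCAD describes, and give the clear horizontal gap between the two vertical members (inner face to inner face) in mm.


A door frame. The clear opening width is 801 mm.

Two 2098 mm tall posts with a header on top — a door frame. The left jamb is 66 mm wide at x = 0; the right jamb starts at x = 867. The clear opening is 867 − 66 = 801 mm.


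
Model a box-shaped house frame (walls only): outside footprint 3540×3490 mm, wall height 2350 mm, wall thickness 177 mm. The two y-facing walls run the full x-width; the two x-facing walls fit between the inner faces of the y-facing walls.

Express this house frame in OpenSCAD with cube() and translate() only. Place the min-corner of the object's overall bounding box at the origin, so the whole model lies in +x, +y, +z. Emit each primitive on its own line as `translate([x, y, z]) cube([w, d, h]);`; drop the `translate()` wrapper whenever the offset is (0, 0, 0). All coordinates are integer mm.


cube([3540, 177, 2350]);
translate([0, 3313, 0]) cube([3540, 177, 2350]);
translate([0, 177, 0]) cube([177, 3136, 2350]);
translate([3363, 177, 0]) cube([177, 3136, 2350]);


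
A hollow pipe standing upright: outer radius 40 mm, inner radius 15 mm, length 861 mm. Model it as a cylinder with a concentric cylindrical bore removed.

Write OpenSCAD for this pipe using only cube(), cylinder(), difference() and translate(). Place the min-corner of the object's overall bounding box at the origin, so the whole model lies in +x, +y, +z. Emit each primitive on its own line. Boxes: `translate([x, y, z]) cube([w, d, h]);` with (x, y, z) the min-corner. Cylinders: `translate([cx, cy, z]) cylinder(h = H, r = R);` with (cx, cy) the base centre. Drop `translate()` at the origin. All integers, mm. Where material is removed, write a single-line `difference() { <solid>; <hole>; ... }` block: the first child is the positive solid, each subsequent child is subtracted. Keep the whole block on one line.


difference() { translate([40, 40, 0]) cylinder(h = 861, r = 40); translate([40, 40, 0]) cylinder(h = 861, r = 15); }


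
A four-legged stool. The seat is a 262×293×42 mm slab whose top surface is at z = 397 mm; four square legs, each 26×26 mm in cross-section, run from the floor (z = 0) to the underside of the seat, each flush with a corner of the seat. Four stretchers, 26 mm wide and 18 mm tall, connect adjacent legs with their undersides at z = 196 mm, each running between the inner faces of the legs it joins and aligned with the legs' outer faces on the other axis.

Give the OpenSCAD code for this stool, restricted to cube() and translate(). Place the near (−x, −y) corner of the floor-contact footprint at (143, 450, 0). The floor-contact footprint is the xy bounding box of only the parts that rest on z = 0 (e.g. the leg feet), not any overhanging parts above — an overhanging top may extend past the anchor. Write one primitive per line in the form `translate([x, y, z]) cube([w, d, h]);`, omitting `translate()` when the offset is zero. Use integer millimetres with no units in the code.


// leg_h = 397 - 42 = 355
// stretcher span = 262 - 2*26 = 210
translate([143, 450, 355]) cube([262, 293, 42]);
translate([143, 450, 0]) cube([26, 26, 355]);
translate([379, 450, 0]) cube([26, 26, 355]);
translate([143, 717, 0]) cube([26, 26, 355]);
translate([379, 717, 0]) cube([26, 26, 355]);
translate([169, 450, 196]) cube([210, 26, 18]);
translate([169, 717, 196]) cube([210, 26, 18]);
translate([143, 476, 196]) cube([26, 241, 18]);
translate([379, 476, 196]) cube([26, 241, 18]);


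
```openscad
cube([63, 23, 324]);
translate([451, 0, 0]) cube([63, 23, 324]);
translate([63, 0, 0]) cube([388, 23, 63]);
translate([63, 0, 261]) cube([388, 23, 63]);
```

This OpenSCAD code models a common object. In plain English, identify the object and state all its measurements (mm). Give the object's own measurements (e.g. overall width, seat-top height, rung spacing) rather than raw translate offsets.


A rectangular picture frame lying in the x–z plane (depth along y). The opening is 388 mm wide (x) by 198 mm tall (z), surrounded by a border 63 mm wide on all four sides. The frame is 23 mm deep and is made of two full-height vertical stiles with two horizontal rails fitted between them.


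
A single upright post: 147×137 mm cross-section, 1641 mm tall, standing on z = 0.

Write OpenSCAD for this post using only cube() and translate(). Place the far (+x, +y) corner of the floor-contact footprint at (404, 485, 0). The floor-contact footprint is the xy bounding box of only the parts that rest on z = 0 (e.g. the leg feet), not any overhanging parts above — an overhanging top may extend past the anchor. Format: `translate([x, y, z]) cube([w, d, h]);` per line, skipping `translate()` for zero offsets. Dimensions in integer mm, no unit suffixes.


translate([257, 348, 0]) cube([147, 137, 1641]);


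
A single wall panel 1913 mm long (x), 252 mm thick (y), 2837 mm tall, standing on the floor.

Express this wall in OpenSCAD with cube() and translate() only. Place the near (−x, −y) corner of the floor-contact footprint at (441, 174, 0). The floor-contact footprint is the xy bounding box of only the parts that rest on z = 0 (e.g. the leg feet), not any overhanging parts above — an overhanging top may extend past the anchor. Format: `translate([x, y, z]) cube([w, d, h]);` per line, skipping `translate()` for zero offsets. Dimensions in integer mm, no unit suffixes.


translate([441, 174, 0]) cube([1913, 252, 2837]);


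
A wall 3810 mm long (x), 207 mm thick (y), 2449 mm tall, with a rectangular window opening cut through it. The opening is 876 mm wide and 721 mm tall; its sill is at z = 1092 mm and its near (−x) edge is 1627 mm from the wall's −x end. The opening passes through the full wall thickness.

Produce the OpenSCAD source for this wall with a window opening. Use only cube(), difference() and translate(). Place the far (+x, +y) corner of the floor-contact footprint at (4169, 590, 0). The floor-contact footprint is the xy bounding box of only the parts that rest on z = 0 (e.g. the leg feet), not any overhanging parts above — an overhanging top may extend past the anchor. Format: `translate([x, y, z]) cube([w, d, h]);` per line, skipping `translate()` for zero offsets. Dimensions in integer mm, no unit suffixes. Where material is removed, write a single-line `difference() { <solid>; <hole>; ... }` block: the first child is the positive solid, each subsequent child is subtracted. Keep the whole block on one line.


difference() { translate([359, 383, 0]) cube([3810, 207, 2449]); translate([1986, 383, 1092]) cube([876, 207, 721]); }


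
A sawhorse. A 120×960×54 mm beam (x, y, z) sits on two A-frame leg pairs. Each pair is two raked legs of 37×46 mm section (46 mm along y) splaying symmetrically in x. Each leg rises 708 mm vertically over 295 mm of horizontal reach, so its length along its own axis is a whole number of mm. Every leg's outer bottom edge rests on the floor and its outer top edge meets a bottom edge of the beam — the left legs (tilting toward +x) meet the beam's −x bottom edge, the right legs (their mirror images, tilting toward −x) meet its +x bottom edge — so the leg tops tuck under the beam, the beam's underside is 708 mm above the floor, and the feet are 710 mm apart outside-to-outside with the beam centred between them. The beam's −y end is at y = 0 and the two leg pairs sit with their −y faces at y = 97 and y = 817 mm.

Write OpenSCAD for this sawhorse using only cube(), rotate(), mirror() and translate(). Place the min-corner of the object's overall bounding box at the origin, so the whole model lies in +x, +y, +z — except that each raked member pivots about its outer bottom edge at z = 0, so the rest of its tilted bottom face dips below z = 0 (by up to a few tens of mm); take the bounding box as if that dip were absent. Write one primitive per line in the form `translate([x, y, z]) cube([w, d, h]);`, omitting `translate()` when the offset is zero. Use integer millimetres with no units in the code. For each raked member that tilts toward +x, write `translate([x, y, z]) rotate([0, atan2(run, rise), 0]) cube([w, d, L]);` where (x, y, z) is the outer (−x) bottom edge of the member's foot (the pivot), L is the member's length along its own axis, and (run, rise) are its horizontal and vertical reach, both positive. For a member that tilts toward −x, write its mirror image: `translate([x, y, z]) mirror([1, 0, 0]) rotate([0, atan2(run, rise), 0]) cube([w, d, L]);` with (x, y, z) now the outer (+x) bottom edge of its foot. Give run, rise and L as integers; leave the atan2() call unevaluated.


// leg length = √(295² + 708²) = 767
// right-leg outer foot x = 2·295 + 120 = 710
// beam min-corner = (295, 0, 708)
translate([295, 0, 708]) cube([120, 960, 54]);
translate([0, 97, 0]) rotate([0, atan2(295, 708), 0]) cube([37, 46, 767]);
translate([710, 97, 0]) mirror([1, 0, 0]) rotate([0, atan2(295, 708), 0]) cube([37, 46, 767]);
translate([0, 817, 0]) rotate([0, atan2(295, 708), 0]) cube([37, 46, 767]);
translate([710, 817, 0]) mirror([1, 0, 0]) rotate([0, atan2(295, 708), 0]) cube([37, 46, 767]);


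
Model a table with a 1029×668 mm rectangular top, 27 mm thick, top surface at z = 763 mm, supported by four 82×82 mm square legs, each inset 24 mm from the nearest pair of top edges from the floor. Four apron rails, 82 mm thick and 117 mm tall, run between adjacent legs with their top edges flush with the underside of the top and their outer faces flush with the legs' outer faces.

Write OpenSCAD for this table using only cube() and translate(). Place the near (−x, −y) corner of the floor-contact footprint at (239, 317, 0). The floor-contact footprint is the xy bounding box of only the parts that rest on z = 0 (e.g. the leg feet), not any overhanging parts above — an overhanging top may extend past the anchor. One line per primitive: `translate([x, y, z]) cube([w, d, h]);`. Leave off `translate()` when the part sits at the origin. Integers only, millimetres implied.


// leg_h = 763 - 27 = 736
// apron z = 736 - 117 = 619
translate([215, 293, 736]) cube([1029, 668, 27]);
translate([239, 317, 0]) cube([82, 82, 736]);
translate([1138, 317, 0]) cube([82, 82, 736]);
translate([239, 855, 0]) cube([82, 82, 736]);
translate([1138, 855, 0]) cube([82, 82, 736]);
translate([321, 317, 619]) cube([817, 82, 117]);
translate([321, 855, 619]) cube([817, 82, 117]);
translate([239, 399, 619]) cube([82, 456, 117]);
translate([1138, 399, 619]) cube([82, 456, 117]);


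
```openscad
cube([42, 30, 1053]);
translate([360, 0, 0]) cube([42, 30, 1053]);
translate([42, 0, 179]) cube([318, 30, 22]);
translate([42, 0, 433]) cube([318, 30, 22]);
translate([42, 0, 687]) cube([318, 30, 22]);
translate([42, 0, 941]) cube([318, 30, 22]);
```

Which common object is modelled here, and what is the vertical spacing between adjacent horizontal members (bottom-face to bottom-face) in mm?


A ladder. The rung spacing is 254 mm.

Two tall 42×30 posts with 4 short bars between them — a ladder. Adjacent rungs sit at z = 179 and z = 433, so the spacing is 433 − 179 = 254 mm.


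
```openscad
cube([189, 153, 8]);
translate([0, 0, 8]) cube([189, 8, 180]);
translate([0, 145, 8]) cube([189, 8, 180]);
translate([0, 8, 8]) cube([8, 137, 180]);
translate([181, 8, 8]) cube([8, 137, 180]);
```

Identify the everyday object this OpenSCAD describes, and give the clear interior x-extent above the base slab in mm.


An open box. The internal width is 173 mm.

A 189×153 base slab with four walls standing on it — an open box. The base is 189 mm wide and the walls are 8 mm thick, so the internal width is 189 − 2 × 8 = 173 mm.


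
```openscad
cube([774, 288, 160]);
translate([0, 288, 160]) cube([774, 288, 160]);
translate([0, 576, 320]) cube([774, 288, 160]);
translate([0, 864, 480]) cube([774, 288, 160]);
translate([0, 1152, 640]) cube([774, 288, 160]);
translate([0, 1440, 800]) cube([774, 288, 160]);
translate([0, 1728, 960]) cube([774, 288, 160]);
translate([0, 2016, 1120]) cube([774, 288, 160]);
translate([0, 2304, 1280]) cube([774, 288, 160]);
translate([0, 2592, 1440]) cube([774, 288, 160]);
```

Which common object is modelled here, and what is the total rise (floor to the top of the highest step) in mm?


A staircase. The total rise is 1600 mm.

10 identical blocks, each offset up and back from the previous — a staircase. Each step is 160 mm tall and there are 10 of them, so the total rise is 10 × 160 = 1600 mm.


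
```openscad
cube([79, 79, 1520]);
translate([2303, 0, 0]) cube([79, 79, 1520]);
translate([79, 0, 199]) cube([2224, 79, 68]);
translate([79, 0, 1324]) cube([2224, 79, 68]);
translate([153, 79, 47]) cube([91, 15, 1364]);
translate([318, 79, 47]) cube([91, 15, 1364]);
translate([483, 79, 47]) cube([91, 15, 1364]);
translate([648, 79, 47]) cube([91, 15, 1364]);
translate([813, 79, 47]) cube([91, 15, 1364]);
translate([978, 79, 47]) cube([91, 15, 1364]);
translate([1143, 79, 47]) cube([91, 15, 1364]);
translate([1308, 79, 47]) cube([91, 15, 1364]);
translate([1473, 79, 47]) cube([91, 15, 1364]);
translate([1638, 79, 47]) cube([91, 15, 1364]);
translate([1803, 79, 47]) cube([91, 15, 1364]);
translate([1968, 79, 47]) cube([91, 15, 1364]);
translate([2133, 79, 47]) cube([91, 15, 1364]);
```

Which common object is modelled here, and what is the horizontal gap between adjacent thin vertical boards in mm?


A fence section. The picket gap is 74 mm.

Two posts, two rails, 13 pickets — a fence section. Span 2224 mm holds 13 pickets of 91 mm with 14 equal gaps: ⌊(2224 − 13·91) / 14⌋ = 74 mm.


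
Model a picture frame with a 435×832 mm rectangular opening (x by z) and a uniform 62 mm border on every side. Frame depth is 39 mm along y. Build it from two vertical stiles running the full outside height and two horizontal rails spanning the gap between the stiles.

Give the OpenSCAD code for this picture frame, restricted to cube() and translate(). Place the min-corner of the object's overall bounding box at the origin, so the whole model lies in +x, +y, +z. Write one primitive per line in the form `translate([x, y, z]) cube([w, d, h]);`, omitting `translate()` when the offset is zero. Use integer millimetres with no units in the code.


cube([62, 39, 956]);
translate([497, 0, 0]) cube([62, 39, 956]);
translate([62, 0, 0]) cube([435, 39, 62]);
translate([62, 0, 894]) cube([435, 39, 62]);


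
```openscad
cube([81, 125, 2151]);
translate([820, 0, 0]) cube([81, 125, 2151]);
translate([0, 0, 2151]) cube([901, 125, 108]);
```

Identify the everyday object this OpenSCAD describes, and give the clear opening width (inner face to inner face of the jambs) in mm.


A door frame. The clear opening width is 739 mm.

Two 2151 mm tall posts with a header on top — a door frame. The left jamb is 81 mm wide at x = 0; the right jamb starts at x = 820. The clear opening is 820 − 81 = 739 mm.


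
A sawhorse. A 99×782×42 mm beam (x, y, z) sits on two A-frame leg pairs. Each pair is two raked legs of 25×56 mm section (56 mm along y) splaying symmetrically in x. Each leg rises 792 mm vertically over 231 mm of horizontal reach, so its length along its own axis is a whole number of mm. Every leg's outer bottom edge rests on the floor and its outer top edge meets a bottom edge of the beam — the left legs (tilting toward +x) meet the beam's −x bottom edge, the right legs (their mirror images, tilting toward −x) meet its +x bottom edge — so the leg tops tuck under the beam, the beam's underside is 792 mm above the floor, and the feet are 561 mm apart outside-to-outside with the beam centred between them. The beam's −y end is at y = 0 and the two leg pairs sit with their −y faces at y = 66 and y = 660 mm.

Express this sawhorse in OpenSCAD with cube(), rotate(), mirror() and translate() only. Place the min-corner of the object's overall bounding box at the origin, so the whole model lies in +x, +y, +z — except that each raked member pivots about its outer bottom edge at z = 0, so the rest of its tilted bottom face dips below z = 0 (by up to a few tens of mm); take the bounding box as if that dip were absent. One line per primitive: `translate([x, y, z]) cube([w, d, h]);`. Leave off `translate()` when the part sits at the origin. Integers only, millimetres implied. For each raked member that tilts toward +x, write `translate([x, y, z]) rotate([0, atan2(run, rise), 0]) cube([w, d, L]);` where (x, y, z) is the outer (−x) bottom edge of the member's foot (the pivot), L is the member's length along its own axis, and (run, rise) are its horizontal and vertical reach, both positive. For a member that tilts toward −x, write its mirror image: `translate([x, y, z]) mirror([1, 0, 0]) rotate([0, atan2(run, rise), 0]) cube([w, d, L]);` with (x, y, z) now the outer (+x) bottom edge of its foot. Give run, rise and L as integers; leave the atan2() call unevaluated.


translate([231, 0, 792]) cube([99, 782, 42]);
translate([0, 66, 0]) rotate([0, atan2(231, 792), 0]) cube([25, 56, 825]);
translate([561, 66, 0]) mirror([1, 0, 0]) rotate([0, atan2(231, 792), 0]) cube([25, 56, 825]);
translate([0, 660, 0]) rotate([0, atan2(231, 792), 0]) cube([25, 56, 825]);
translate([561, 660, 0]) mirror([1, 0, 0]) rotate([0, atan2(231, 792), 0]) cube([25, 56, 825]);


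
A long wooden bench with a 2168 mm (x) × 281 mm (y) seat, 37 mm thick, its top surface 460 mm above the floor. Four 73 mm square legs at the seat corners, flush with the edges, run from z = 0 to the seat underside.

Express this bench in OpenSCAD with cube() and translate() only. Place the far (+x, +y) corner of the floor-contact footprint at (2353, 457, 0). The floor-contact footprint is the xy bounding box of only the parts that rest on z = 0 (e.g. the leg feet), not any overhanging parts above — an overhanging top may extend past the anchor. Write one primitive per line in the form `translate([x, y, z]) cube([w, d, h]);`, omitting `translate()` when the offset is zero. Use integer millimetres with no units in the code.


translate([185, 176, 423]) cube([2168, 281, 37]);
translate([185, 176, 0]) cube([73, 73, 423]);
translate([185, 384, 0]) cube([73, 73, 423]);
translate([2280, 176, 0]) cube([73, 73, 423]);
translate([2280, 384, 0]) cube([73, 73, 423]);


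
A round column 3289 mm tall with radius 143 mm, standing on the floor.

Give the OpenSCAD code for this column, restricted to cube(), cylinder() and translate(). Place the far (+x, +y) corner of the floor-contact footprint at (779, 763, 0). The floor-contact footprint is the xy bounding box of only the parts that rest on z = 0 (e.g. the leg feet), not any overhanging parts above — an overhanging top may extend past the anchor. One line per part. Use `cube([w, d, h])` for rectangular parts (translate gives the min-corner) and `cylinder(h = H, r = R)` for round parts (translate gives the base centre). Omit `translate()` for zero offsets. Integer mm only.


translate([636, 620, 0]) cylinder(h = 3289, r = 143);


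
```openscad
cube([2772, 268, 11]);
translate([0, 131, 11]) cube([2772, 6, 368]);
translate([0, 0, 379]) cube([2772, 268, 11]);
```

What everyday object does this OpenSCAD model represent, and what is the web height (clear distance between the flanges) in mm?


An I-beam. The web height is 368 mm.

Two wide flanges with a thin centred web — an I-beam. Overall 390 mm minus two 11 mm flanges gives a web of 390 − 2·11 = 368 mm.


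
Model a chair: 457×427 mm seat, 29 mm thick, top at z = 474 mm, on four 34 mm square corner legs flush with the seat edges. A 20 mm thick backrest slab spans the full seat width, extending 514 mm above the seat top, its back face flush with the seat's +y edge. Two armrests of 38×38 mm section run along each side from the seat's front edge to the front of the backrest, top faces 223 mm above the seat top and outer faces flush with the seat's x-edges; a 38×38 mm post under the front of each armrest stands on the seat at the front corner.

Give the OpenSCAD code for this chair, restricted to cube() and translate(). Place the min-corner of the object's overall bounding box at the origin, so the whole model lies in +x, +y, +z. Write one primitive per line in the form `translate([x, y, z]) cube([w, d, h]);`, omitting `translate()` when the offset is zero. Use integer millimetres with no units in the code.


translate([0, 0, 445]) cube([457, 427, 29]);
cube([34, 34, 445]);
translate([423, 0, 0]) cube([34, 34, 445]);
translate([0, 393, 0]) cube([34, 34, 445]);
translate([423, 393, 0]) cube([34, 34, 445]);
translate([0, 407, 474]) cube([457, 20, 514]);
translate([0, 0, 659]) cube([38, 407, 38]);
translate([419, 0, 659]) cube([38, 407, 38]);
translate([0, 0, 474]) cube([38, 38, 185]);
translate([419, 0, 474]) cube([38, 38, 185]);


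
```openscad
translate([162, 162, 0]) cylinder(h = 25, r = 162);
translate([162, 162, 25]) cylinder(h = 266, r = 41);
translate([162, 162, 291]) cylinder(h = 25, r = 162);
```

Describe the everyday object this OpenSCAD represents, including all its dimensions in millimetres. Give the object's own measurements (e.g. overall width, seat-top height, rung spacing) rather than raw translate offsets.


A spool: two coaxial disc flanges of radius 162 mm and thickness 25 mm, joined by a core cylinder of radius 41 mm and height 266 mm. The lower flange rests on z = 0 and the three cylinders share a vertical axis.


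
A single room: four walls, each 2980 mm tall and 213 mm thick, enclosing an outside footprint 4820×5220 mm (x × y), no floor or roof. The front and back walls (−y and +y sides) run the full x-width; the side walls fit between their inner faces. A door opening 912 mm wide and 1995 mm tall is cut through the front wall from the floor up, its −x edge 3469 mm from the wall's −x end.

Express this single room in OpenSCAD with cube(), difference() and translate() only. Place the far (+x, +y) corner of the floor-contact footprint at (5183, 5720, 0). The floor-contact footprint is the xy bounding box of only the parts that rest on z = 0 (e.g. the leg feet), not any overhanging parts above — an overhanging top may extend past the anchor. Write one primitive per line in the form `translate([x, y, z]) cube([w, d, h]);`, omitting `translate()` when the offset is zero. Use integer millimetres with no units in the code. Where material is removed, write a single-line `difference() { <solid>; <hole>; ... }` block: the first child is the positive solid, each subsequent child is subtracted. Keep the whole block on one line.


difference() { translate([363, 500, 0]) cube([4820, 213, 2980]); translate([3832, 500, 0]) cube([912, 213, 1995]); }
translate([363, 5507, 0]) cube([4820, 213, 2980]);
translate([363, 713, 0]) cube([213, 4794, 2980]);
translate([4970, 713, 0]) cube([213, 4794, 2980]);


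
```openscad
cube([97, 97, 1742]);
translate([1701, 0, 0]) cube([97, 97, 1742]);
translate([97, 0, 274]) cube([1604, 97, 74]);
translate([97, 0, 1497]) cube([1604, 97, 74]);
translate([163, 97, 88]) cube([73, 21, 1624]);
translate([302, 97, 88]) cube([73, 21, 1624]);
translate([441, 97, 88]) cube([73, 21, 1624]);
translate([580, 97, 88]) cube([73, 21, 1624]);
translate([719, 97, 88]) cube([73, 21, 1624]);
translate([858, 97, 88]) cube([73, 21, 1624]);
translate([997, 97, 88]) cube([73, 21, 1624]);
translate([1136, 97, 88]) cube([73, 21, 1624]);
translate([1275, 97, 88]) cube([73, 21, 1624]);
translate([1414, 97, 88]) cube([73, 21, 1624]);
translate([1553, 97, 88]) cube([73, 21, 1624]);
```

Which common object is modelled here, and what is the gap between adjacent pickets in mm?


A fence section. The picket gap is 66 mm.

Two posts, two rails, 11 pickets — a fence section. Span 1604 mm holds 11 pickets of 73 mm with 12 equal gaps: ⌊(1604 − 11·73) / 12⌋ = 66 mm.


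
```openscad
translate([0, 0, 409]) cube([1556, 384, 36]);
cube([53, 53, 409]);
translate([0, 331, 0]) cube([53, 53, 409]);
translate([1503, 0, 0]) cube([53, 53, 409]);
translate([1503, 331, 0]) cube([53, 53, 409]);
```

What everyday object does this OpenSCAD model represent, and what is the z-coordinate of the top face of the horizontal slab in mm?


A bench. The seat-top height is 445 mm.

A long slab on four corner posts — a bench. The slab sits at z = 409 with thickness 36, so the top is 409 + 36 = 445 mm.


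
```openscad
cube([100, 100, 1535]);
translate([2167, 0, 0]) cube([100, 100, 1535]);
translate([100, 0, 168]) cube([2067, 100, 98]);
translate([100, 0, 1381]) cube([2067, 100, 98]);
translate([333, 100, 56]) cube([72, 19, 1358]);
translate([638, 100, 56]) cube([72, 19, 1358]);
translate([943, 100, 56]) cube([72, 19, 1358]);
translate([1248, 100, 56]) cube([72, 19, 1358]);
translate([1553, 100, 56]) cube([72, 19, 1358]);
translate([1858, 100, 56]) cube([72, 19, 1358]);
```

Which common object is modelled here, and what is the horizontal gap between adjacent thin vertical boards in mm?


A fence section. The picket gap is 233 mm.

Two posts, two rails, 6 pickets — a fence section. Span 2067 mm holds 6 pickets of 72 mm with 7 equal gaps: ⌊(2067 − 6·72) / 7⌋ = 233 mm.


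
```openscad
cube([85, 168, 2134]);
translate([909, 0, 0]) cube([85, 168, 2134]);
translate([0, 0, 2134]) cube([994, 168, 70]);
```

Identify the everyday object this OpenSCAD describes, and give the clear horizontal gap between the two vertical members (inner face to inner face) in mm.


A door frame. The clear opening width is 824 mm.

Two 2134 mm tall posts with a header on top — a door frame. The left jamb is 85 mm wide at x = 0; the right jamb starts at x = 909. The clear opening is 909 − 85 = 824 mm.


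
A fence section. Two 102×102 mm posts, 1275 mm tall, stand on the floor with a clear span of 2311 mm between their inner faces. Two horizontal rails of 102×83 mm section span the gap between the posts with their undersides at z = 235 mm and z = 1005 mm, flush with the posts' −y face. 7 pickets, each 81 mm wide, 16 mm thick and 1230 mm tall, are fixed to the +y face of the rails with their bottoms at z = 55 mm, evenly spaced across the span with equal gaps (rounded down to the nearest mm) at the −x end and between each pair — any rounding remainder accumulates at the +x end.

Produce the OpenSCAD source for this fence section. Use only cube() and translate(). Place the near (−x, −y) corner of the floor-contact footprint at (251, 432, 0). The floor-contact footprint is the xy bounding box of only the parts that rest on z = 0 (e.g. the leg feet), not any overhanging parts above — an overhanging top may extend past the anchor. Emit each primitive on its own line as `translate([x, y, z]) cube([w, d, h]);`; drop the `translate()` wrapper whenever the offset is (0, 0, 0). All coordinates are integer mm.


translate([251, 432, 0]) cube([102, 102, 1275]);
translate([2664, 432, 0]) cube([102, 102, 1275]);
translate([353, 432, 235]) cube([2311, 102, 83]);
translate([353, 432, 1005]) cube([2311, 102, 83]);
translate([571, 534, 55]) cube([81, 16, 1230]);
translate([870, 534, 55]) cube([81, 16, 1230]);
translate([1169, 534, 55]) cube([81, 16, 1230]);
translate([1468, 534, 55]) cube([81, 16, 1230]);
translate([1767, 534, 55]) cube([81, 16, 1230]);
translate([2066, 534, 55]) cube([81, 16, 1230]);
translate([2365, 534, 55]) cube([81, 16, 1230]);


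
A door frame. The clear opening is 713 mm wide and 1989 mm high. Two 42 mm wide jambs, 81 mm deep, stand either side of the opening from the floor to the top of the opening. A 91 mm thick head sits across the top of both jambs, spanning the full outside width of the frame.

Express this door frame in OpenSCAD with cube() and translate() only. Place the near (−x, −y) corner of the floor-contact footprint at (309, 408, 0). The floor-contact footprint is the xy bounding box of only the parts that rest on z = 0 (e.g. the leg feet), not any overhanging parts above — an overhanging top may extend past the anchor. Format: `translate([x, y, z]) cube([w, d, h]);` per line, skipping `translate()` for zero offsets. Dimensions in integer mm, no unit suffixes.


translate([309, 408, 0]) cube([42, 81, 1989]);
translate([1064, 408, 0]) cube([42, 81, 1989]);
translate([309, 408, 1989]) cube([797, 81, 91]);


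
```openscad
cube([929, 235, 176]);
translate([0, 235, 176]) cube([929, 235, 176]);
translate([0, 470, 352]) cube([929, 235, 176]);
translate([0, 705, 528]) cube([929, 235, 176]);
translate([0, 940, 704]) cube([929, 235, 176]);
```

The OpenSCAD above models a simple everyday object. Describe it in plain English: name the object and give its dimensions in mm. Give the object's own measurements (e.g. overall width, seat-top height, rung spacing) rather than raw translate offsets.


A straight staircase of 5 solid steps. Each step is 929 mm wide (x), 235 mm deep (y, the going) and 176 mm tall (the rise). The first step rests on the floor; each subsequent step sits one going further in +y and one rise higher in +z, directly behind and above the previous step with no overlap.


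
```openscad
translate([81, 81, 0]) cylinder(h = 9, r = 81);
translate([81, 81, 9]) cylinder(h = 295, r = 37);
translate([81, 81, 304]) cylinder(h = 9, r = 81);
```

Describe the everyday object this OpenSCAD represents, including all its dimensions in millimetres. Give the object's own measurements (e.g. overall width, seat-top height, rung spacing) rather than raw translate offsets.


A spool: two coaxial disc flanges of radius 81 mm and thickness 9 mm, joined by a core cylinder of radius 37 mm and height 295 mm. The lower flange rests on z = 0 and the three cylinders share a vertical axis.


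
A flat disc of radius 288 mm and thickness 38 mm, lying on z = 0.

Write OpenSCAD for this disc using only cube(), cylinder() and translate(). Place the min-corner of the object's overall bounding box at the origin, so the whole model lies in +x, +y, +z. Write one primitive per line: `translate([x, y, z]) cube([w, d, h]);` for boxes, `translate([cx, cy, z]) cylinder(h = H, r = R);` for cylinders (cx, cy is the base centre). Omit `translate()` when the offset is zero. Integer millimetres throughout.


translate([288, 288, 0]) cylinder(h = 38, r = 288);


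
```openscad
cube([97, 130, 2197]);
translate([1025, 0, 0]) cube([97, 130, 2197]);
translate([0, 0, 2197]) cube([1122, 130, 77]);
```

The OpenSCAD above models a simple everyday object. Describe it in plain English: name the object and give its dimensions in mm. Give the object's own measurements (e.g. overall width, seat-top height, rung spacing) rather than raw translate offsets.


A door frame. The clear opening is 928 mm wide and 2197 mm high. Two 97 mm wide jambs, 130 mm deep, stand either side of the opening from the floor to the top of the opening. A 77 mm thick head sits across the top of both jambs, spanning the full outside width of the frame.


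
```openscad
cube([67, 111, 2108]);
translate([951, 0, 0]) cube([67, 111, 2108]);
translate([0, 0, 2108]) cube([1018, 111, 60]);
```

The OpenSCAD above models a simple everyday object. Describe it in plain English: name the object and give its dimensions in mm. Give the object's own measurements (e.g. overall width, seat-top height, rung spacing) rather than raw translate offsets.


A door frame. The clear opening is 884 mm wide and 2108 mm high. Two 67 mm wide jambs, 111 mm deep, stand either side of the opening from the floor to the top of the opening. A 60 mm thick head sits across the top of both jambs, spanning the full outside width of the frame.


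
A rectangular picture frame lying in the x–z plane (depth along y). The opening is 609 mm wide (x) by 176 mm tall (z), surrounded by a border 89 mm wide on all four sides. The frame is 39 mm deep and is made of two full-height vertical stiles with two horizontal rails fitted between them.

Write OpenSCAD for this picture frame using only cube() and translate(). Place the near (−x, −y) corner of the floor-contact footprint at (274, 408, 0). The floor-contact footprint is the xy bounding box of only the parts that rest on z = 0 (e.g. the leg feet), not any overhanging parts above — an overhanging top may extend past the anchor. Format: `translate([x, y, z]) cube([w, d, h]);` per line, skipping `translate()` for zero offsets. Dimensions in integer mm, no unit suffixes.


translate([274, 408, 0]) cube([89, 39, 354]);
translate([972, 408, 0]) cube([89, 39, 354]);
translate([363, 408, 0]) cube([609, 39, 89]);
translate([363, 408, 265]) cube([609, 39, 89]);


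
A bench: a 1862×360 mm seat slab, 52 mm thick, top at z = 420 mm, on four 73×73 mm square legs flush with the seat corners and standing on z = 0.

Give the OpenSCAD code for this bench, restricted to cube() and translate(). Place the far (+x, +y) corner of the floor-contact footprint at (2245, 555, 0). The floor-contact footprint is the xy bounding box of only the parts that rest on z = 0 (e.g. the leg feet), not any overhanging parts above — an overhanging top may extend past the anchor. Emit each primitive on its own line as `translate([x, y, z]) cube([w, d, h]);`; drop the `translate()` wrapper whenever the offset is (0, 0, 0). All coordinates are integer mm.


translate([383, 195, 368]) cube([1862, 360, 52]);
translate([383, 195, 0]) cube([73, 73, 368]);
translate([383, 482, 0]) cube([73, 73, 368]);
translate([2172, 195, 0]) cube([73, 73, 368]);
translate([2172, 482, 0]) cube([73, 73, 368]);


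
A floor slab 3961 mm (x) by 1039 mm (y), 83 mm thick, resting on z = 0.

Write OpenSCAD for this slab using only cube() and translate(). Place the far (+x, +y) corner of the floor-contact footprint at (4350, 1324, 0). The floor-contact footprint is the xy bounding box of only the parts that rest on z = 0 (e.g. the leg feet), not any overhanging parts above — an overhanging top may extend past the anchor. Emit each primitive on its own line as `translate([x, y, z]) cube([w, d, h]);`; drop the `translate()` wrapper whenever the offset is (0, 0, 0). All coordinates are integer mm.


translate([389, 285, 0]) cube([3961, 1039, 83]);


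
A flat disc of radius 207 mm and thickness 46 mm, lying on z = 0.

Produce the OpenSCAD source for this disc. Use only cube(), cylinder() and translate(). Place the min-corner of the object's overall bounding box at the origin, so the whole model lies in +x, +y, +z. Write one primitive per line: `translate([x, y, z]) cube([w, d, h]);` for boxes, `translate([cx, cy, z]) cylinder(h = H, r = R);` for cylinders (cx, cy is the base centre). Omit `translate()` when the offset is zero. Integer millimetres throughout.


translate([207, 207, 0]) cylinder(h = 46, r = 207);


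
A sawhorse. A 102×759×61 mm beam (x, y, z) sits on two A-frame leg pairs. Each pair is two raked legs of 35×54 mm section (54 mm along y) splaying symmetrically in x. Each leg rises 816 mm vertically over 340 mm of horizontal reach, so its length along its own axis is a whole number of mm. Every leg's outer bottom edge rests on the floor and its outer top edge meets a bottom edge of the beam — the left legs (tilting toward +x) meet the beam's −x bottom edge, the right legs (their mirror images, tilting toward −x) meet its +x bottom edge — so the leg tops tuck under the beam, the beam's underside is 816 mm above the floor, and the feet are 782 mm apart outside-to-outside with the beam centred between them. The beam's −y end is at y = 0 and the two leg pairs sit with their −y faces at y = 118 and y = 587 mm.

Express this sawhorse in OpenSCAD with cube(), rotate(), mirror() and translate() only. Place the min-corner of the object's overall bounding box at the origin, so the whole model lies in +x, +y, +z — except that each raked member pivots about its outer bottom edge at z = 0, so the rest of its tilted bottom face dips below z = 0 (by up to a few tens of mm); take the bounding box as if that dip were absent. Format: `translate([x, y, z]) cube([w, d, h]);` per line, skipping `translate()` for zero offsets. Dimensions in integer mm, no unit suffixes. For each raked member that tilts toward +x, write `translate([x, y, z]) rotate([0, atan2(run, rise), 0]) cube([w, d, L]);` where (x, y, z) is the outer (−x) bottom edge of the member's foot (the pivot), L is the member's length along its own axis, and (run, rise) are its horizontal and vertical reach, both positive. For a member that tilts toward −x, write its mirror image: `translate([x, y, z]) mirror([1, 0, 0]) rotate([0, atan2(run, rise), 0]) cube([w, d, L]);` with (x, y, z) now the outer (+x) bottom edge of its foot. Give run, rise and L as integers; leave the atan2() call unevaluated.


translate([340, 0, 816]) cube([102, 759, 61]);
translate([0, 118, 0]) rotate([0, atan2(340, 816), 0]) cube([35, 54, 884]);
translate([782, 118, 0]) mirror([1, 0, 0]) rotate([0, atan2(340, 816), 0]) cube([35, 54, 884]);
translate([0, 587, 0]) rotate([0, atan2(340, 816), 0]) cube([35, 54, 884]);
translate([782, 587, 0]) mirror([1, 0, 0]) rotate([0, atan2(340, 816), 0]) cube([35, 54, 884]);


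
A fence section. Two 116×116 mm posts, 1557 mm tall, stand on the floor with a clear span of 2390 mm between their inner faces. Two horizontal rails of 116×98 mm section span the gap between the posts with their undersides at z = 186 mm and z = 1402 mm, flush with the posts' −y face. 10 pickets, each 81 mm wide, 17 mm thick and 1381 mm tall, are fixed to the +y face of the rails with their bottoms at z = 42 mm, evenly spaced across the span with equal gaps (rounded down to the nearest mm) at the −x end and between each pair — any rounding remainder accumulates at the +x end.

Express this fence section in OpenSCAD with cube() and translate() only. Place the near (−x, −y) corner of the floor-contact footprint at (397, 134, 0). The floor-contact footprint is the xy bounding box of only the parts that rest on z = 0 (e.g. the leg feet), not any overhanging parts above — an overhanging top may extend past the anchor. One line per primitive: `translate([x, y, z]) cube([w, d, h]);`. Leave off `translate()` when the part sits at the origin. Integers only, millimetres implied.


translate([397, 134, 0]) cube([116, 116, 1557]);
translate([2903, 134, 0]) cube([116, 116, 1557]);
translate([513, 134, 186]) cube([2390, 116, 98]);
translate([513, 134, 1402]) cube([2390, 116, 98]);
translate([656, 250, 42]) cube([81, 17, 1381]);
translate([880, 250, 42]) cube([81, 17, 1381]);
translate([1104, 250, 42]) cube([81, 17, 1381]);
translate([1328, 250, 42]) cube([81, 17, 1381]);
translate([1552, 250, 42]) cube([81, 17, 1381]);
translate([1776, 250, 42]) cube([81, 17, 1381]);
translate([2000, 250, 42]) cube([81, 17, 1381]);
translate([2224, 250, 42]) cube([81, 17, 1381]);
translate([2448, 250, 42]) cube([81, 17, 1381]);
translate([2672, 250, 42]) cube([81, 17, 1381]);
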